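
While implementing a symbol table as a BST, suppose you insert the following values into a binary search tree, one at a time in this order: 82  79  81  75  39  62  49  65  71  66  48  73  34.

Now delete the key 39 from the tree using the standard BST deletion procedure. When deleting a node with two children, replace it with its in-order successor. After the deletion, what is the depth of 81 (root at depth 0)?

82: root
79: left child of 82 (depth 1)
81: right child of 79 (depth 2)
75: left child of 79 (depth 2)
39: left child of 75 (depth 3)
62: right child of 39 (depth 4)
49: left child of 62 (depth 5)
65: right child of 62 (depth 5)
71: right child of 65 (depth 6)
66: left child of 71 (depth 7)
48: left child of 49 (depth 6)
73: right child of 71 (depth 7)
34: left child of 39 (depth 4)

Delete 39 (two children — replace with in-order successor).
After deletion, path to 81: 82 → 79 → 81.

2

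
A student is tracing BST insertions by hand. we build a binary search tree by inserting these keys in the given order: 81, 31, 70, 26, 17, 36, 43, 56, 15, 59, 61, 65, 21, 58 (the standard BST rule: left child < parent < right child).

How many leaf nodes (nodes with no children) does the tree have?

Insert 81: tree is empty, so 81 becomes the root.
Insert 31: 31 < 81 → go left. Place as left child of 81.
Insert 70: 70 < 81 → go left; 70 > 31 → go right. Place as right child of 31.
Insert 26: 26 < 81 → go left; 26 < 31 → go left. Place as left child of 31.
Insert 17: 17 < 81 → go left; 17 < 31 → go left; 17 < 26 → go left. Place as left child of 26.
Insert 36: 36 < 81 → go left; 36 > 31 → go right; 36 < 70 → go left. Place as left child of 70.
Insert 43: 43 < 81 → go left; 43 > 31 → go right; 43 < 70 → go left; 43 > 36 → go right. Place as right child of 36.
Insert 56: 56 < 81 → go left; 56 > 31 → go right; 56 < 70 → go left; 56 > 36 → go right; 56 > 43 → go right. Place as right child of 43.
Insert 15: 15 < 81 → go left; 15 < 31 → go left; 15 < 26 → go left; 15 < 17 → go left. Place as left child of 17.
Insert 59: 59 < 81 → go left; 59 > 31 → go right; 59 < 70 → go left; 59 > 36 → go right; 59 > 43 → go right; 59 > 56 → go right. Place as right child of 56.
Insert 61: 61 < 81 → go left; 61 > 31 → go right; 61 < 70 → go left; 61 > 36 → go right; 61 > 43 → go right; 61 > 56 → go right; 61 > 59 → go right. Place as right child of 59.
Insert 65: 65 < 81 → go left; 65 > 31 → go right; 65 < 70 → go left; 65 > 36 → go right; 65 > 43 → go right; 65 > 56 → go right; 65 > 59 → go right; 65 > 61 → go right. Place as right child of 61.
Insert 21: 21 < 81 → go left; 21 < 31 → go left; 21 < 26 → go left; 21 > 17 → go right. Place as right child of 17.
Insert 58: 58 < 81 → go left; 58 > 31 → go right; 58 < 70 → go left; 58 > 36 → go right; 58 > 43 → go right; 58 > 56 → go right; 58 < 59 → go left. Place as left child of 59.

Leaves: 15, 21, 58, 65 — 4 in total.

4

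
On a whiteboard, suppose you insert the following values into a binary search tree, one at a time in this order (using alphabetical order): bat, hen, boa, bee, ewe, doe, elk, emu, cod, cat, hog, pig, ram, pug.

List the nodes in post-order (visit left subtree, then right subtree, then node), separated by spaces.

bee cat cod emu elk doe ewe boa pug ram pig hog hen bat

Insert bat: tree is empty, so bat becomes the root.
Insert hen: hen > bat → go right. Place as right child of bat.
Insert boa: boa > bat → go right; boa < hen → go left. Place as left child of hen.
Insert bee: bee > bat → go right; bee < hen → go left; bee < boa → go left. Place as left child of boa.
Insert ewe: ewe > bat → go right; ewe < hen → go left; ewe > boa → go right. Place as right child of boa.
Insert doe: doe > bat → go right; doe < hen → go left; doe > boa → go right; doe < ewe → go left. Place as left child of ewe.
Insert elk: elk > bat → go right; elk < hen → go left; elk > boa → go right; elk < ewe → go left; elk > doe → go right. Place as right child of doe.
Insert emu: emu > bat → go right; emu < hen → go left; emu > boa → go right; emu < ewe → go left; emu > doe → go right; emu > elk → go right. Place as right child of elk.
Insert cod: cod > bat → go right; cod < hen → go left; cod > boa → go right; cod < ewe → go left; cod < doe → go left. Place as left child of doe.
Insert cat: cat > bat → go right; cat < hen → go left; cat > boa → go right; cat < ewe → go left; cat < doe → go left; cat < cod → go left. Place as left child of cod.
Insert hog: hog > bat → go right; hog > hen → go right. Place as right child of hen.
Insert pig: pig > bat → go right; pig > hen → go right; pig > hog → go right. Place as right child of hog.
Insert ram: ram > bat → go right; ram > hen → go right; ram > hog → go right; ram > pig → go right. Place as right child of pig.
Insert pug: pug > bat → go right; pug > hen → go right; pug > hog → go right; pug > pig → go right; pug < ram → go left. Place as left child of ram.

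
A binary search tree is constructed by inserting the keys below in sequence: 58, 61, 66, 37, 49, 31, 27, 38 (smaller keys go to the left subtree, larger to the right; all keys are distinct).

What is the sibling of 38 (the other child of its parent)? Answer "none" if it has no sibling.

58: root
61: right child of 58 (depth 1)
66: right child of 61 (depth 2)
37: left child of 58 (depth 1)
49: right child of 37 (depth 2)
31: left child of 37 (depth 2)
27: left child of 31 (depth 3)
38: left child of 49 (depth 3)

38's parent is 49, which has only one child.

none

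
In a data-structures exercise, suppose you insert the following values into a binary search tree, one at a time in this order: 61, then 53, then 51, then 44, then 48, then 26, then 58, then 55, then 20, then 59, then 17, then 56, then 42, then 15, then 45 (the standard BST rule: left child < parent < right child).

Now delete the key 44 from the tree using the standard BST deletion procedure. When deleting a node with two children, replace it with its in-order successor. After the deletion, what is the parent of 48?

61: root
53: left child of 61 (depth 1)
51: left child of 53 (depth 2)
44: left child of 51 (depth 3)
48: right child of 44 (depth 4)
26: left child of 44 (depth 4)
58: right child of 53 (depth 2)
55: left child of 58 (depth 3)
20: left child of 26 (depth 5)
59: right child of 58 (depth 3)
17: left child of 20 (depth 6)
56: right child of 55 (depth 4)
42: right child of 26 (depth 5)
15: left child of 17 (depth 7)
45: left child of 48 (depth 5)

Delete 44 (two children — replace with in-order successor).
After deletion, 48's parent is 45.

45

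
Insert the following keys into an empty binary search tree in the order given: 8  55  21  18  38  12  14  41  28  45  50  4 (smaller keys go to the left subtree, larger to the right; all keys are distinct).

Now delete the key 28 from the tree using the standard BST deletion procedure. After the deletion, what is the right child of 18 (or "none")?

none

8: root
55: right child of 8 (depth 1)
21: left child of 55 (depth 2)
18: left child of 21 (depth 3)
38: right child of 21 (depth 3)
12: left child of 18 (depth 4)
14: right child of 12 (depth 5)
41: right child of 38 (depth 4)
28: left child of 38 (depth 4)
45: right child of 41 (depth 5)
50: right child of 45 (depth 6)
4: left child of 8 (depth 1)

Delete 28 (at most one child — splice it out).
After deletion, 18's right child: none.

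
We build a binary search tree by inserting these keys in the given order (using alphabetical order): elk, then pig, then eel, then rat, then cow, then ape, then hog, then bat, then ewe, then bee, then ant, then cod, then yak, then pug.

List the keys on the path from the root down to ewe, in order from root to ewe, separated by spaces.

elk pig hog ewe

Resulting structure (node: left, right):
  elk: L=eel, R=pig
  pig: L=hog, R=rat
  eel: L=cow, R=–
  rat: L=pug, R=yak
  cow: L=ape, R=–
  ape: L=ant, R=bat
  hog: L=ewe, R=–
  bat: L=–, R=bee
  ewe: L=–, R=–
  bee: L=–, R=cod
  ant: L=–, R=–
  cod: L=–, R=–
  yak: L=–, R=–
  pug: L=–, R=–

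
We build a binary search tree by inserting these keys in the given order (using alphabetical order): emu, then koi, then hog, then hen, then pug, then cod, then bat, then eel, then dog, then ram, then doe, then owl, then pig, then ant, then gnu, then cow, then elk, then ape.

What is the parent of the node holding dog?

Insert emu: tree is empty, so emu becomes the root.
Insert koi: koi > emu → go right. Place as right child of emu.
Insert hog: hog > emu → go right; hog < koi → go left. Place as left child of koi.
Insert hen: hen > emu → go right; hen < koi → go left; hen < hog → go left. Place as left child of hog.
Insert pug: pug > emu → go right; pug > koi → go right. Place as right child of koi.
Insert cod: cod < emu → go left. Place as left child of emu.
Insert bat: bat < emu → go left; bat < cod → go left. Place as left child of cod.
Insert eel: eel < emu → go left; eel > cod → go right. Place as right child of cod.
Insert dog: dog < emu → go left; dog > cod → go right; dog < eel → go left. Place as left child of eel.
Insert ram: ram > emu → go right; ram > koi → go right; ram > pug → go right. Place as right child of pug.
Insert doe: doe < emu → go left; doe > cod → go right; doe < eel → go left; doe < dog → go left. Place as left child of dog.
Insert owl: owl > emu → go right; owl > koi → go right; owl < pug → go left. Place as left child of pug.
Insert pig: pig > emu → go right; pig > koi → go right; pig < pug → go left; pig > owl → go right. Place as right child of owl.
Insert ant: ant < emu → go left; ant < cod → go left; ant < bat → go left. Place as left child of bat.
Insert gnu: gnu > emu → go right; gnu < koi → go left; gnu < hog → go left; gnu < hen → go left. Place as left child of hen.
Insert cow: cow < emu → go left; cow > cod → go right; cow < eel → go left; cow < dog → go left; cow < doe → go left. Place as left child of doe.
Insert elk: elk < emu → go left; elk > cod → go right; elk > eel → go right. Place as right child of eel.
Insert ape: ape < emu → go left; ape < cod → go left; ape < bat → go left; ape > ant → go right. Place as right child of ant.

eel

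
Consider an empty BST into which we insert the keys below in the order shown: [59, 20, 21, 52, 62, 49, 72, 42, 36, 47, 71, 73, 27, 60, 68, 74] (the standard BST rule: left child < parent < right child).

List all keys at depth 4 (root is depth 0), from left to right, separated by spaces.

Resulting structure (node: left, right):
  59: L=20, R=62
  20: L=–, R=21
  21: L=–, R=52
  52: L=49, R=–
  62: L=60, R=72
  49: L=42, R=–
  72: L=71, R=73
  42: L=36, R=47
  36: L=27, R=–
  47: L=–, R=–
  71: L=68, R=–
  73: L=–, R=74
  27: L=–, R=–
  60: L=–, R=–
  68: L=–, R=–
  74: L=–, R=–

49 68 74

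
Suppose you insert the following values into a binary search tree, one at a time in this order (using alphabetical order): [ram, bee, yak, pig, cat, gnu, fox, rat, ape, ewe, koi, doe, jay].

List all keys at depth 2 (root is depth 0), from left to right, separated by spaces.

ape pig rat

Resulting structure (node: left, right):
  ram: L=bee, R=yak
  bee: L=ape, R=pig
  yak: L=rat, R=–
  pig: L=cat, R=–
  cat: L=–, R=gnu
  gnu: L=fox, R=koi
  fox: L=ewe, R=–
  rat: L=–, R=–
  ape: L=–, R=–
  ewe: L=doe, R=–
  koi: L=jay, R=–
  doe: L=–, R=–
  jay: L=–, R=–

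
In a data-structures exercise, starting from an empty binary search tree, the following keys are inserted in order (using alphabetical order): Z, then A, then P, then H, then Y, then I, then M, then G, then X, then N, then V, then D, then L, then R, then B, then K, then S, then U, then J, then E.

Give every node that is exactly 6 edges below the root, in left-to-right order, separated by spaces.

Resulting structure (node: left, right):
  Z: L=A, R=–
  A: L=–, R=P
  P: L=H, R=Y
  H: L=G, R=I
  Y: L=X, R=–
  I: L=–, R=M
  M: L=L, R=N
  G: L=D, R=–
  X: L=V, R=–
  N: L=–, R=–
  V: L=R, R=–
  D: L=B, R=E
  L: L=K, R=–
  R: L=–, R=S
  B: L=–, R=–
  K: L=J, R=–
  S: L=–, R=U
  U: L=–, R=–
  J: L=–, R=–
  E: L=–, R=–

B E L N R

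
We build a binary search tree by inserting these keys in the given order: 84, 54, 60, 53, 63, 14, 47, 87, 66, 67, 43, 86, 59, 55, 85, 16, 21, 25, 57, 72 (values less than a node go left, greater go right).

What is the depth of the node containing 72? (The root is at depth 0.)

6

Resulting structure (node: left, right):
  84: L=54, R=87
  54: L=53, R=60
  60: L=59, R=63
  53: L=14, R=–
  63: L=–, R=66
  14: L=–, R=47
  47: L=43, R=–
  87: L=86, R=–
  66: L=–, R=67
  67: L=–, R=72
  43: L=16, R=–
  86: L=85, R=–
  59: L=55, R=–
  55: L=–, R=57
  85: L=–, R=–
  16: L=–, R=21
  21: L=–, R=25
  25: L=–, R=–
  57: L=–, R=–
  72: L=–, R=–

Path to 72: 84 → 54 → 60 → 63 → 66 → 67 → 72, which is 6 edges.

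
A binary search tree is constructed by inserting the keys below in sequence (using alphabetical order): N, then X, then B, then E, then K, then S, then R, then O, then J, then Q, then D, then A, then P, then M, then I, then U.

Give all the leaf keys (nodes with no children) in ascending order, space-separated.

N: root
X: right child of N (depth 1)
B: left child of N (depth 1)
E: right child of B (depth 2)
K: right child of E (depth 3)
S: left child of X (depth 2)
R: left child of S (depth 3)
O: left child of R (depth 4)
J: left child of K (depth 4)
Q: right child of O (depth 5)
D: left child of E (depth 3)
A: left child of B (depth 2)
P: left child of Q (depth 6)
M: right child of K (depth 4)
I: left child of J (depth 5)
U: right child of S (depth 3)

A D I M P U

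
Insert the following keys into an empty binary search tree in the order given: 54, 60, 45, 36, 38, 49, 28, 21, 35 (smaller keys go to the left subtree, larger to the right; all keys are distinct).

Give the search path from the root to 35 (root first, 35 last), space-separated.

Insert 54: tree is empty, so 54 becomes the root.
Insert 60: 60 > 54 → go right. Place as right child of 54.
Insert 45: 45 < 54 → go left. Place as left child of 54.
Insert 36: 36 < 54 → go left; 36 < 45 → go left. Place as left child of 45.
Insert 38: 38 < 54 → go left; 38 < 45 → go left; 38 > 36 → go right. Place as right child of 36.
Insert 49: 49 < 54 → go left; 49 > 45 → go right. Place as right child of 45.
Insert 28: 28 < 54 → go left; 28 < 45 → go left; 28 < 36 → go left. Place as left child of 36.
Insert 21: 21 < 54 → go left; 21 < 45 → go left; 21 < 36 → go left; 21 < 28 → go left. Place as left child of 28.
Insert 35: 35 < 54 → go left; 35 < 45 → go left; 35 < 36 → go left; 35 > 28 → go right. Place as right child of 28.

54 45 36 28 35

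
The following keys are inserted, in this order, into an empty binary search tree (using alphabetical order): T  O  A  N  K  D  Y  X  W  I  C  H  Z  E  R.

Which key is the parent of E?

T: root
O: left child of T (depth 1)
A: left child of O (depth 2)
N: right child of A (depth 3)
K: left child of N (depth 4)
D: left child of K (depth 5)
Y: right child of T (depth 1)
X: left child of Y (depth 2)
W: left child of X (depth 3)
I: right child of D (depth 6)
C: left child of D (depth 6)
H: left child of I (depth 7)
Z: right child of Y (depth 2)
E: left child of H (depth 8)
R: right child of O (depth 2)

H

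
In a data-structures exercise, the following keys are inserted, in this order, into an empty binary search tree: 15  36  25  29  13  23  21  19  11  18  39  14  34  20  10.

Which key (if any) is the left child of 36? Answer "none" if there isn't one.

25

15: root
36: right child of 15 (depth 1)
25: left child of 36 (depth 2)
29: right child of 25 (depth 3)
13: left child of 15 (depth 1)
23: left child of 25 (depth 3)
21: left child of 23 (depth 4)
19: left child of 21 (depth 5)
11: left child of 13 (depth 2)
18: left child of 19 (depth 6)
39: right child of 36 (depth 2)
14: right child of 13 (depth 2)
34: right child of 29 (depth 4)
20: right child of 19 (depth 6)
10: left child of 11 (depth 3)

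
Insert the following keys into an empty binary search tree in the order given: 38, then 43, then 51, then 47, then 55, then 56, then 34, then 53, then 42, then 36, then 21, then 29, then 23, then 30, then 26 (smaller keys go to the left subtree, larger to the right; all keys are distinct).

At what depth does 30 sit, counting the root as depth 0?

Insert 38: tree is empty, so 38 becomes the root.
Insert 43: 43 > 38 → go right. Place as right child of 38.
Insert 51: 51 > 38 → go right; 51 > 43 → go right. Place as right child of 43.
Insert 47: 47 > 38 → go right; 47 > 43 → go right; 47 < 51 → go left. Place as left child of 51.
Insert 55: 55 > 38 → go right; 55 > 43 → go right; 55 > 51 → go right. Place as right child of 51.
Insert 56: 56 > 38 → go right; 56 > 43 → go right; 56 > 51 → go right; 56 > 55 → go right. Place as right child of 55.
Insert 34: 34 < 38 → go left. Place as left child of 38.
Insert 53: 53 > 38 → go right; 53 > 43 → go right; 53 > 51 → go right; 53 < 55 → go left. Place as left child of 55.
Insert 42: 42 > 38 → go right; 42 < 43 → go left. Place as left child of 43.
Insert 36: 36 < 38 → go left; 36 > 34 → go right. Place as right child of 34.
Insert 21: 21 < 38 → go left; 21 < 34 → go left. Place as left child of 34.
Insert 29: 29 < 38 → go left; 29 < 34 → go left; 29 > 21 → go right. Place as right child of 21.
Insert 23: 23 < 38 → go left; 23 < 34 → go left; 23 > 21 → go right; 23 < 29 → go left. Place as left child of 29.
Insert 30: 30 < 38 → go left; 30 < 34 → go left; 30 > 21 → go right; 30 > 29 → go right. Place as right child of 29.
Insert 26: 26 < 38 → go left; 26 < 34 → go left; 26 > 21 → go right; 26 < 29 → go left; 26 > 23 → go right. Place as right child of 23.

Path to 30: 38 → 34 → 21 → 29 → 30, which is 4 edges.

4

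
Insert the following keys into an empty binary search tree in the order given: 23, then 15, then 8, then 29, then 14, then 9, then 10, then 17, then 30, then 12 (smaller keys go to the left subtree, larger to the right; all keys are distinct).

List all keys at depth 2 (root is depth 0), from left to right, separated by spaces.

8 17 30

23: root
15: left child of 23 (depth 1)
8: left child of 15 (depth 2)
29: right child of 23 (depth 1)
14: right child of 8 (depth 3)
9: left child of 14 (depth 4)
10: right child of 9 (depth 5)
17: right child of 15 (depth 2)
30: right child of 29 (depth 2)
12: right child of 10 (depth 6)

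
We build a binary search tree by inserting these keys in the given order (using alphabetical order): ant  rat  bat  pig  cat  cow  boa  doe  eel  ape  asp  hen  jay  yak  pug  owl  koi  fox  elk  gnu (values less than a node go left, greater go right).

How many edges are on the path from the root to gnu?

Resulting structure (node: left, right):
  ant: L=–, R=rat
  rat: L=bat, R=yak
  bat: L=ape, R=pig
  pig: L=cat, R=pug
  cat: L=boa, R=cow
  cow: L=–, R=doe
  boa: L=–, R=–
  doe: L=–, R=eel
  eel: L=–, R=hen
  ape: L=–, R=asp
  asp: L=–, R=–
  hen: L=fox, R=jay
  jay: L=–, R=owl
  yak: L=–, R=–
  pug: L=–, R=–
  owl: L=koi, R=–
  koi: L=–, R=–
  fox: L=elk, R=gnu
  elk: L=–, R=–
  gnu: L=–, R=–

Path to gnu: ant → rat → bat → pig → cat → cow → doe → eel → hen → fox → gnu, which is 10 edges.

10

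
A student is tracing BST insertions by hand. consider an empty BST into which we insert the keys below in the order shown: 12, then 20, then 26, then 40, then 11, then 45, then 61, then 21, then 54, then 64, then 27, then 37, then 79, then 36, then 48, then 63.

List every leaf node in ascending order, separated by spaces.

12: root
20: right child of 12 (depth 1)
26: right child of 20 (depth 2)
40: right child of 26 (depth 3)
11: left child of 12 (depth 1)
45: right child of 40 (depth 4)
61: right child of 45 (depth 5)
21: left child of 26 (depth 3)
54: left child of 61 (depth 6)
64: right child of 61 (depth 6)
27: left child of 40 (depth 4)
37: right child of 27 (depth 5)
79: right child of 64 (depth 7)
36: left child of 37 (depth 6)
48: left child of 54 (depth 7)
63: left child of 64 (depth 7)

11 21 36 48 63 79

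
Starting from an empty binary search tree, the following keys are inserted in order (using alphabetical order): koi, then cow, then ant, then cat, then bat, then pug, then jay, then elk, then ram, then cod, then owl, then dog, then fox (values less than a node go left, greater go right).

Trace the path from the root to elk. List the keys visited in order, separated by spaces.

koi cow jay elk

Resulting structure (node: left, right):
  koi: L=cow, R=pug
  cow: L=ant, R=jay
  ant: L=–, R=cat
  cat: L=bat, R=cod
  bat: L=–, R=–
  pug: L=owl, R=ram
  jay: L=elk, R=–
  elk: L=dog, R=fox
  ram: L=–, R=–
  cod: L=–, R=–
  owl: L=–, R=–
  dog: L=–, R=–
  fox: L=–, R=–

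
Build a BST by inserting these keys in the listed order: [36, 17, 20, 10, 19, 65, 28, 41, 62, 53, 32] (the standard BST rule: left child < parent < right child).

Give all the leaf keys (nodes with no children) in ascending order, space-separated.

10 19 32 53

Insert 36: tree is empty, so 36 becomes the root.
Insert 17: 17 < 36 → go left. Place as left child of 36.
Insert 20: 20 < 36 → go left; 20 > 17 → go right. Place as right child of 17.
Insert 10: 10 < 36 → go left; 10 < 17 → go left. Place as left child of 17.
Insert 19: 19 < 36 → go left; 19 > 17 → go right; 19 < 20 → go left. Place as left child of 20.
Insert 65: 65 > 36 → go right. Place as right child of 36.
Insert 28: 28 < 36 → go left; 28 > 17 → go right; 28 > 20 → go right. Place as right child of 20.
Insert 41: 41 > 36 → go right; 41 < 65 → go left. Place as left child of 65.
Insert 62: 62 > 36 → go right; 62 < 65 → go left; 62 > 41 → go right. Place as right child of 41.
Insert 53: 53 > 36 → go right; 53 < 65 → go left; 53 > 41 → go right; 53 < 62 → go left. Place as left child of 62.
Insert 32: 32 < 36 → go left; 32 > 17 → go right; 32 > 20 → go right; 32 > 28 → go right. Place as right child of 28.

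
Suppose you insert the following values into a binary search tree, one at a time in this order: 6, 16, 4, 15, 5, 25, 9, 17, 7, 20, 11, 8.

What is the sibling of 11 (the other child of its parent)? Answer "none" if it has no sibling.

Resulting structure (node: left, right):
  6: L=4, R=16
  16: L=15, R=25
  4: L=–, R=5
  15: L=9, R=–
  5: L=–, R=–
  25: L=17, R=–
  9: L=7, R=11
  17: L=–, R=20
  7: L=–, R=8
  20: L=–, R=–
  11: L=–, R=–
  8: L=–, R=–

11's parent is 9; the other child of 9 is 7.

7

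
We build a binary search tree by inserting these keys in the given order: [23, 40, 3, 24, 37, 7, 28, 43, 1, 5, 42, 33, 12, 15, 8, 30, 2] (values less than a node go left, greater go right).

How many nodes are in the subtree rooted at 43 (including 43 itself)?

2

Insert 23: tree is empty, so 23 becomes the root.
Insert 40: 40 > 23 → go right. Place as right child of 23.
Insert 3: 3 < 23 → go left. Place as left child of 23.
Insert 24: 24 > 23 → go right; 24 < 40 → go left. Place as left child of 40.
Insert 37: 37 > 23 → go right; 37 < 40 → go left; 37 > 24 → go right. Place as right child of 24.
Insert 7: 7 < 23 → go left; 7 > 3 → go right. Place as right child of 3.
Insert 28: 28 > 23 → go right; 28 < 40 → go left; 28 > 24 → go right; 28 < 37 → go left. Place as left child of 37.
Insert 43: 43 > 23 → go right; 43 > 40 → go right. Place as right child of 40.
Insert 1: 1 < 23 → go left; 1 < 3 → go left. Place as left child of 3.
Insert 5: 5 < 23 → go left; 5 > 3 → go right; 5 < 7 → go left. Place as left child of 7.
Insert 42: 42 > 23 → go right; 42 > 40 → go right; 42 < 43 → go left. Place as left child of 43.
Insert 33: 33 > 23 → go right; 33 < 40 → go left; 33 > 24 → go right; 33 < 37 → go left; 33 > 28 → go right. Place as right child of 28.
Insert 12: 12 < 23 → go left; 12 > 3 → go right; 12 > 7 → go right. Place as right child of 7.
Insert 15: 15 < 23 → go left; 15 > 3 → go right; 15 > 7 → go right; 15 > 12 → go right. Place as right child of 12.
Insert 8: 8 < 23 → go left; 8 > 3 → go right; 8 > 7 → go right; 8 < 12 → go left. Place as left child of 12.
Insert 30: 30 > 23 → go right; 30 < 40 → go left; 30 > 24 → go right; 30 < 37 → go left; 30 > 28 → go right; 30 < 33 → go left. Place as left child of 33.
Insert 2: 2 < 23 → go left; 2 < 3 → go left; 2 > 1 → go right. Place as right child of 1.

Subtree rooted at 43 contains: 43, 42 — 2 nodes.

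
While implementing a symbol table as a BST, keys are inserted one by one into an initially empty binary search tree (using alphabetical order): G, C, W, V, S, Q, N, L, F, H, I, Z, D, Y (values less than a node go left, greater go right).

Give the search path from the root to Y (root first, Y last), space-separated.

Insert G: tree is empty, so G becomes the root.
Insert C: C < G → go left. Place as left child of G.
Insert W: W > G → go right. Place as right child of G.
Insert V: V > G → go right; V < W → go left. Place as left child of W.
Insert S: S > G → go right; S < W → go left; S < V → go left. Place as left child of V.
Insert Q: Q > G → go right; Q < W → go left; Q < V → go left; Q < S → go left. Place as left child of S.
Insert N: N > G → go right; N < W → go left; N < V → go left; N < S → go left; N < Q → go left. Place as left child of Q.
Insert L: L > G → go right; L < W → go left; L < V → go left; L < S → go left; L < Q → go left; L < N → go left. Place as left child of N.
Insert F: F < G → go left; F > C → go right. Place as right child of C.
Insert H: H > G → go right; H < W → go left; H < V → go left; H < S → go left; H < Q → go left; H < N → go left; H < L → go left. Place as left child of L.
Insert I: I > G → go right; I < W → go left; I < V → go left; I < S → go left; I < Q → go left; I < N → go left; I < L → go left; I > H → go right. Place as right child of H.
Insert Z: Z > G → go right; Z > W → go right. Place as right child of W.
Insert D: D < G → go left; D > C → go right; D < F → go left. Place as left child of F.
Insert Y: Y > G → go right; Y > W → go right; Y < Z → go left. Place as left child of Z.

G W Z Y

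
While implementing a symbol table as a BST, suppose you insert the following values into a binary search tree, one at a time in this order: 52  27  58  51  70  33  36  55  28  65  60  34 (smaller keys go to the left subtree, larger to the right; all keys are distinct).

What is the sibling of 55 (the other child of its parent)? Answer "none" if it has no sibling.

52: root
27: left child of 52 (depth 1)
58: right child of 52 (depth 1)
51: right child of 27 (depth 2)
70: right child of 58 (depth 2)
33: left child of 51 (depth 3)
36: right child of 33 (depth 4)
55: left child of 58 (depth 2)
28: left child of 33 (depth 4)
65: left child of 70 (depth 3)
60: left child of 65 (depth 4)
34: left child of 36 (depth 5)

55's parent is 58; the other child of 58 is 70.

70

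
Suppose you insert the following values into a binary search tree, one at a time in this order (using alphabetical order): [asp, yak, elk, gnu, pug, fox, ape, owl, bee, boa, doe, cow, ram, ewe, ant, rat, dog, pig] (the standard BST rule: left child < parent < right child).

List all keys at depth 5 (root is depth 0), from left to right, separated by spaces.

doe ewe owl ram

Insert asp: tree is empty, so asp becomes the root.
Insert yak: yak > asp → go right. Place as right child of asp.
Insert elk: elk > asp → go right; elk < yak → go left. Place as left child of yak.
Insert gnu: gnu > asp → go right; gnu < yak → go left; gnu > elk → go right. Place as right child of elk.
Insert pug: pug > asp → go right; pug < yak → go left; pug > elk → go right; pug > gnu → go right. Place as right child of gnu.
Insert fox: fox > asp → go right; fox < yak → go left; fox > elk → go right; fox < gnu → go left. Place as left child of gnu.
Insert ape: ape < asp → go left. Place as left child of asp.
Insert owl: owl > asp → go right; owl < yak → go left; owl > elk → go right; owl > gnu → go right; owl < pug → go left. Place as left child of pug.
Insert bee: bee > asp → go right; bee < yak → go left; bee < elk → go left. Place as left child of elk.
Insert boa: boa > asp → go right; boa < yak → go left; boa < elk → go left; boa > bee → go right. Place as right child of bee.
Insert doe: doe > asp → go right; doe < yak → go left; doe < elk → go left; doe > bee → go right; doe > boa → go right. Place as right child of boa.
Insert cow: cow > asp → go right; cow < yak → go left; cow < elk → go left; cow > bee → go right; cow > boa → go right; cow < doe → go left. Place as left child of doe.
Insert ram: ram > asp → go right; ram < yak → go left; ram > elk → go right; ram > gnu → go right; ram > pug → go right. Place as right child of pug.
Insert ewe: ewe > asp → go right; ewe < yak → go left; ewe > elk → go right; ewe < gnu → go left; ewe < fox → go left. Place as left child of fox.
Insert ant: ant < asp → go left; ant < ape → go left. Place as left child of ape.
Insert rat: rat > asp → go right; rat < yak → go left; rat > elk → go right; rat > gnu → go right; rat > pug → go right; rat > ram → go right. Place as right child of ram.
Insert dog: dog > asp → go right; dog < yak → go left; dog < elk → go left; dog > bee → go right; dog > boa → go right; dog > doe → go right. Place as right child of doe.
Insert pig: pig > asp → go right; pig < yak → go left; pig > elk → go right; pig > gnu → go right; pig < pug → go left; pig > owl → go right. Place as right child of owl.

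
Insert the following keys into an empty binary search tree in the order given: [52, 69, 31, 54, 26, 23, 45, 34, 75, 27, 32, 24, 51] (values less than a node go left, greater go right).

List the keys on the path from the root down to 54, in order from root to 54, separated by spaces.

52 69 54

Insert 52: tree is empty, so 52 becomes the root.
Insert 69: 69 > 52 → go right. Place as right child of 52.
Insert 31: 31 < 52 → go left. Place as left child of 52.
Insert 54: 54 > 52 → go right; 54 < 69 → go left. Place as left child of 69.
Insert 26: 26 < 52 → go left; 26 < 31 → go left. Place as left child of 31.
Insert 23: 23 < 52 → go left; 23 < 31 → go left; 23 < 26 → go left. Place as left child of 26.
Insert 45: 45 < 52 → go left; 45 > 31 → go right. Place as right child of 31.
Insert 34: 34 < 52 → go left; 34 > 31 → go right; 34 < 45 → go left. Place as left child of 45.
Insert 75: 75 > 52 → go right; 75 > 69 → go right. Place as right child of 69.
Insert 27: 27 < 52 → go left; 27 < 31 → go left; 27 > 26 → go right. Place as right child of 26.
Insert 32: 32 < 52 → go left; 32 > 31 → go right; 32 < 45 → go left; 32 < 34 → go left. Place as left child of 34.
Insert 24: 24 < 52 → go left; 24 < 31 → go left; 24 < 26 → go left; 24 > 23 → go right. Place as right child of 23.
Insert 51: 51 < 52 → go left; 51 > 31 → go right; 51 > 45 → go right. Place as right child of 45.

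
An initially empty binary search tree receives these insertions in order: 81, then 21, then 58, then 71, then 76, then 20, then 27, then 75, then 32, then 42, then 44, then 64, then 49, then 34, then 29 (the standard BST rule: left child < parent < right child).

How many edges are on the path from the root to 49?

Insert 81: tree is empty, so 81 becomes the root.
Insert 21: 21 < 81 → go left. Place as left child of 81.
Insert 58: 58 < 81 → go left; 58 > 21 → go right. Place as right child of 21.
Insert 71: 71 < 81 → go left; 71 > 21 → go right; 71 > 58 → go right. Place as right child of 58.
Insert 76: 76 < 81 → go left; 76 > 21 → go right; 76 > 58 → go right; 76 > 71 → go right. Place as right child of 71.
Insert 20: 20 < 81 → go left; 20 < 21 → go left. Place as left child of 21.
Insert 27: 27 < 81 → go left; 27 > 21 → go right; 27 < 58 → go left. Place as left child of 58.
Insert 75: 75 < 81 → go left; 75 > 21 → go right; 75 > 58 → go right; 75 > 71 → go right; 75 < 76 → go left. Place as left child of 76.
Insert 32: 32 < 81 → go left; 32 > 21 → go right; 32 < 58 → go left; 32 > 27 → go right. Place as right child of 27.
Insert 42: 42 < 81 → go left; 42 > 21 → go right; 42 < 58 → go left; 42 > 27 → go right; 42 > 32 → go right. Place as right child of 32.
Insert 44: 44 < 81 → go left; 44 > 21 → go right; 44 < 58 → go left; 44 > 27 → go right; 44 > 32 → go right; 44 > 42 → go right. Place as right child of 42.
Insert 64: 64 < 81 → go left; 64 > 21 → go right; 64 > 58 → go right; 64 < 71 → go left. Place as left child of 71.
Insert 49: 49 < 81 → go left; 49 > 21 → go right; 49 < 58 → go left; 49 > 27 → go right; 49 > 32 → go right; 49 > 42 → go right; 49 > 44 → go right. Place as right child of 44.
Insert 34: 34 < 81 → go left; 34 > 21 → go right; 34 < 58 → go left; 34 > 27 → go right; 34 > 32 → go right; 34 < 42 → go left. Place as left child of 42.
Insert 29: 29 < 81 → go left; 29 > 21 → go right; 29 < 58 → go left; 29 > 27 → go right; 29 < 32 → go left. Place as left child of 32.

Path to 49: 81 → 21 → 58 → 27 → 32 → 42 → 44 → 49, which is 7 edges.

7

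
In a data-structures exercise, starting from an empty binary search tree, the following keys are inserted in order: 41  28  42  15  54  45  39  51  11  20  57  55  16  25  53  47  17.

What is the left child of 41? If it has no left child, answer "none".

28

Insert 41: tree is empty, so 41 becomes the root.
Insert 28: 28 < 41 → go left. Place as left child of 41.
Insert 42: 42 > 41 → go right. Place as right child of 41.
Insert 15: 15 < 41 → go left; 15 < 28 → go left. Place as left child of 28.
Insert 54: 54 > 41 → go right; 54 > 42 → go right. Place as right child of 42.
Insert 45: 45 > 41 → go right; 45 > 42 → go right; 45 < 54 → go left. Place as left child of 54.
Insert 39: 39 < 41 → go left; 39 > 28 → go right. Place as right child of 28.
Insert 51: 51 > 41 → go right; 51 > 42 → go right; 51 < 54 → go left; 51 > 45 → go right. Place as right child of 45.
Insert 11: 11 < 41 → go left; 11 < 28 → go left; 11 < 15 → go left. Place as left child of 15.
Insert 20: 20 < 41 → go left; 20 < 28 → go left; 20 > 15 → go right. Place as right child of 15.
Insert 57: 57 > 41 → go right; 57 > 42 → go right; 57 > 54 → go right. Place as right child of 54.
Insert 55: 55 > 41 → go right; 55 > 42 → go right; 55 > 54 → go right; 55 < 57 → go left. Place as left child of 57.
Insert 16: 16 < 41 → go left; 16 < 28 → go left; 16 > 15 → go right; 16 < 20 → go left. Place as left child of 20.
Insert 25: 25 < 41 → go left; 25 < 28 → go left; 25 > 15 → go right; 25 > 20 → go right. Place as right child of 20.
Insert 53: 53 > 41 → go right; 53 > 42 → go right; 53 < 54 → go left; 53 > 45 → go right; 53 > 51 → go right. Place as right child of 51.
Insert 47: 47 > 41 → go right; 47 > 42 → go right; 47 < 54 → go left; 47 > 45 → go right; 47 < 51 → go left. Place as left child of 51.
Insert 17: 17 < 41 → go left; 17 < 28 → go left; 17 > 15 → go right; 17 < 20 → go left; 17 > 16 → go right. Place as right child of 16.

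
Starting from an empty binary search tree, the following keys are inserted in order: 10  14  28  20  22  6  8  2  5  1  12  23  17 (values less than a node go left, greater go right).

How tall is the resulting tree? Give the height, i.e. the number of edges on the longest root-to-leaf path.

5

Resulting structure (node: left, right):
  10: L=6, R=14
  14: L=12, R=28
  28: L=20, R=–
  20: L=17, R=22
  22: L=–, R=23
  6: L=2, R=8
  8: L=–, R=–
  2: L=1, R=5
  5: L=–, R=–
  1: L=–, R=–
  12: L=–, R=–
  23: L=–, R=–
  17: L=–, R=–

The deepest node is 23 at depth 5.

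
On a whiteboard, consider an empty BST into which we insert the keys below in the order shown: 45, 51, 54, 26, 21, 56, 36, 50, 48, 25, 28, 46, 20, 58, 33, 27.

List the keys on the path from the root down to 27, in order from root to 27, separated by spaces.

Insert 45: tree is empty, so 45 becomes the root.
Insert 51: 51 > 45 → go right. Place as right child of 45.
Insert 54: 54 > 45 → go right; 54 > 51 → go right. Place as right child of 51.
Insert 26: 26 < 45 → go left. Place as left child of 45.
Insert 21: 21 < 45 → go left; 21 < 26 → go left. Place as left child of 26.
Insert 56: 56 > 45 → go right; 56 > 51 → go right; 56 > 54 → go right. Place as right child of 54.
Insert 36: 36 < 45 → go left; 36 > 26 → go right. Place as right child of 26.
Insert 50: 50 > 45 → go right; 50 < 51 → go left. Place as left child of 51.
Insert 48: 48 > 45 → go right; 48 < 51 → go left; 48 < 50 → go left. Place as left child of 50.
Insert 25: 25 < 45 → go left; 25 < 26 → go left; 25 > 21 → go right. Place as right child of 21.
Insert 28: 28 < 45 → go left; 28 > 26 → go right; 28 < 36 → go left. Place as left child of 36.
Insert 46: 46 > 45 → go right; 46 < 51 → go left; 46 < 50 → go left; 46 < 48 → go left. Place as left child of 48.
Insert 20: 20 < 45 → go left; 20 < 26 → go left; 20 < 21 → go left. Place as left child of 21.
Insert 58: 58 > 45 → go right; 58 > 51 → go right; 58 > 54 → go right; 58 > 56 → go right. Place as right child of 56.
Insert 33: 33 < 45 → go left; 33 > 26 → go right; 33 < 36 → go left; 33 > 28 → go right. Place as right child of 28.
Insert 27: 27 < 45 → go left; 27 > 26 → go right; 27 < 36 → go left; 27 < 28 → go left. Place as left child of 28.

45 26 36 28 27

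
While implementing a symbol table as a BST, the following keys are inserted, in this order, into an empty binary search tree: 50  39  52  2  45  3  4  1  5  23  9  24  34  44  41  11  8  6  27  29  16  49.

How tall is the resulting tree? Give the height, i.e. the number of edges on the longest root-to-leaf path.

10

Insert 50: tree is empty, so 50 becomes the root.
Insert 39: 39 < 50 → go left. Place as left child of 50.
Insert 52: 52 > 50 → go right. Place as right child of 50.
Insert 2: 2 < 50 → go left; 2 < 39 → go left. Place as left child of 39.
Insert 45: 45 < 50 → go left; 45 > 39 → go right. Place as right child of 39.
Insert 3: 3 < 50 → go left; 3 < 39 → go left; 3 > 2 → go right. Place as right child of 2.
Insert 4: 4 < 50 → go left; 4 < 39 → go left; 4 > 2 → go right; 4 > 3 → go right. Place as right child of 3.
Insert 1: 1 < 50 → go left; 1 < 39 → go left; 1 < 2 → go left. Place as left child of 2.
Insert 5: 5 < 50 → go left; 5 < 39 → go left; 5 > 2 → go right; 5 > 3 → go right; 5 > 4 → go right. Place as right child of 4.
Insert 23: 23 < 50 → go left; 23 < 39 → go left; 23 > 2 → go right; 23 > 3 → go right; 23 > 4 → go right; 23 > 5 → go right. Place as right child of 5.
Insert 9: 9 < 50 → go left; 9 < 39 → go left; 9 > 2 → go right; 9 > 3 → go right; 9 > 4 → go right; 9 > 5 → go right; 9 < 23 → go left. Place as left child of 23.
Insert 24: 24 < 50 → go left; 24 < 39 → go left; 24 > 2 → go right; 24 > 3 → go right; 24 > 4 → go right; 24 > 5 → go right; 24 > 23 → go right. Place as right child of 23.
Insert 34: 34 < 50 → go left; 34 < 39 → go left; 34 > 2 → go right; 34 > 3 → go right; 34 > 4 → go right; 34 > 5 → go right; 34 > 23 → go right; 34 > 24 → go right. Place as right child of 24.
Insert 44: 44 < 50 → go left; 44 > 39 → go right; 44 < 45 → go left. Place as left child of 45.
Insert 41: 41 < 50 → go left; 41 > 39 → go right; 41 < 45 → go left; 41 < 44 → go left. Place as left child of 44.
Insert 11: 11 < 50 → go left; 11 < 39 → go left; 11 > 2 → go right; 11 > 3 → go right; 11 > 4 → go right; 11 > 5 → go right; 11 < 23 → go left; 11 > 9 → go right. Place as right child of 9.
Insert 8: 8 < 50 → go left; 8 < 39 → go left; 8 > 2 → go right; 8 > 3 → go right; 8 > 4 → go right; 8 > 5 → go right; 8 < 23 → go left; 8 < 9 → go left. Place as left child of 9.
Insert 6: 6 < 50 → go left; 6 < 39 → go left; 6 > 2 → go right; 6 > 3 → go right; 6 > 4 → go right; 6 > 5 → go right; 6 < 23 → go left; 6 < 9 → go left; 6 < 8 → go left. Place as left child of 8.
Insert 27: 27 < 50 → go left; 27 < 39 → go left; 27 > 2 → go right; 27 > 3 → go right; 27 > 4 → go right; 27 > 5 → go right; 27 > 23 → go right; 27 > 24 → go right; 27 < 34 → go left. Place as left child of 34.
Insert 29: 29 < 50 → go left; 29 < 39 → go left; 29 > 2 → go right; 29 > 3 → go right; 29 > 4 → go right; 29 > 5 → go right; 29 > 23 → go right; 29 > 24 → go right; 29 < 34 → go left; 29 > 27 → go right. Place as right child of 27.
Insert 16: 16 < 50 → go left; 16 < 39 → go left; 16 > 2 → go right; 16 > 3 → go right; 16 > 4 → go right; 16 > 5 → go right; 16 < 23 → go left; 16 > 9 → go right; 16 > 11 → go right. Place as right child of 11.
Insert 49: 49 < 50 → go left; 49 > 39 → go right; 49 > 45 → go right. Place as right child of 45.

The deepest node is 29 at depth 10.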